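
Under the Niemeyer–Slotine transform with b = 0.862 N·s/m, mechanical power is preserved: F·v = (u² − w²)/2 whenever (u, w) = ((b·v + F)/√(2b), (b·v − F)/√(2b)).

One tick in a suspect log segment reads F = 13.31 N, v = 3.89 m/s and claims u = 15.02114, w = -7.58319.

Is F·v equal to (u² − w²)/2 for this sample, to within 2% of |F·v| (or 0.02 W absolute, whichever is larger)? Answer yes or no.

no

F·v = 13.31×3.89 = 51.7759 W.
(u² − w²)/2 = (225.6346 − 57.5048)/2 = 84.0649 W.
|Δ| = 32.2890;  2% of max(1, |F·v|) = 1.0355.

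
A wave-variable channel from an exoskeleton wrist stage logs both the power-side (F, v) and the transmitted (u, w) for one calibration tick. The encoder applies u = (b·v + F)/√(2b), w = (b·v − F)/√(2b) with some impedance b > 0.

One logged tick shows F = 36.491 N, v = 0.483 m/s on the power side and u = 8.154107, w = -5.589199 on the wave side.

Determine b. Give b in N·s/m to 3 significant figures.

u + w = 2.564908;  u + w = √(2b)·v, so √(2b) = 2.564908/0.483 = 5.310369.
b = (√(2b))²/2 = 28.200014/2 = 14.100007.
(Check via u − w = 2F/√(2b): u − w = 13.743306, 2F/√(2b) = 13.743302.)

b = 14.1 N·s/m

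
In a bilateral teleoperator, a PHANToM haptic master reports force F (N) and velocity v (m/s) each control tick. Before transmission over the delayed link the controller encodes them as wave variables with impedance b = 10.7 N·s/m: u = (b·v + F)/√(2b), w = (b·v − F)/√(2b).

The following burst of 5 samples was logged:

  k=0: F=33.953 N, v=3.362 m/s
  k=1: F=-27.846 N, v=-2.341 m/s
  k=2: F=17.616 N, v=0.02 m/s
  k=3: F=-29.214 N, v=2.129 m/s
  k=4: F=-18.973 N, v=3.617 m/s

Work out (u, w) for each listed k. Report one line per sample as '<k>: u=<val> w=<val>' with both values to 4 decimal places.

0: u=15.1159 w=0.4367
1: u=-11.4342 w=0.6047
2: u=3.8543 w=-3.7618
3: u=-1.3908 w=11.2395
4: u=4.2648 w=12.4675

k=0: b·v=10.7×3.362=35.9734; √(2b)=4.6260; u=(35.9734+33.953)/4.6260=15.1159, w=(35.9734−33.953)/4.6260=0.4367
k=1: b·v=10.7×(-2.341)=-25.0487; √(2b)=4.6260; u=(-25.0487+(-27.846))/4.6260=-11.4342, w=(-25.0487−(-27.846))/4.6260=0.6047
k=2: b·v=10.7×0.02=0.2140; √(2b)=4.6260; u=(0.2140+17.616)/4.6260=3.8543, w=(0.2140−17.616)/4.6260=-3.7618
k=3: b·v=10.7×2.129=22.7803; √(2b)=4.6260; u=(22.7803+(-29.214))/4.6260=-1.3908, w=(22.7803−(-29.214))/4.6260=11.2395
k=4: b·v=10.7×3.617=38.7019; √(2b)=4.6260; u=(38.7019+(-18.973))/4.6260=4.2648, w=(38.7019−(-18.973))/4.6260=12.4675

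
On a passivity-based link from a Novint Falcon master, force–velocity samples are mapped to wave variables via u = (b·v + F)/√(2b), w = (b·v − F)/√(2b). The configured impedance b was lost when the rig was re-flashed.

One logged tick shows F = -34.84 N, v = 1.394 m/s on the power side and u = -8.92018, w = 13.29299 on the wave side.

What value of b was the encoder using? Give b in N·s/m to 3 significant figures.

b = 4.92 N·s/m

u + w = 4.3728;  u + w = √(2b)·v, so √(2b) = 4.3728/1.394 = 3.1369.
b = (√(2b))²/2 = 9.8400/2 = 4.9200.
(Check via u − w = 2F/√(2b): u − w = -22.2132, 2F/√(2b) = -22.2132.)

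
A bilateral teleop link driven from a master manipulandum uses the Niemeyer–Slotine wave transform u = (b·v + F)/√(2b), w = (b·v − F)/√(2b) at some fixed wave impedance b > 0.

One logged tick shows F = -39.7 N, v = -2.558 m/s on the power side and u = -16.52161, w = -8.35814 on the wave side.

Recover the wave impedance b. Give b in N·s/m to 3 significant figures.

u + w = -24.8798;  u + w = √(2b)·v, so √(2b) = -24.8798/(-2.558) = 9.7263.
b = (√(2b))²/2 = 94.6000/2 = 47.3000.
(Check via u − w = 2F/√(2b): u − w = -8.1635, 2F/√(2b) = -8.1635.)

b = 47.3 N·s/m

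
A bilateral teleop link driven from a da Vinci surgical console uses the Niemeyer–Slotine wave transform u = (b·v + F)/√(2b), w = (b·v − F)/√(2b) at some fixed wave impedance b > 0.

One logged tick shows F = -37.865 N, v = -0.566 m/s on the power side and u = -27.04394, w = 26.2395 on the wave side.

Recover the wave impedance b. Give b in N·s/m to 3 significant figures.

b = 1.01 N·s/m

u + w = -0.80444;  u + w = √(2b)·v, so √(2b) = -0.80444/(-0.566) = 1.42127.
b = (√(2b))²/2 = 2.02001/2 = 1.01001.
(Check via u − w = 2F/√(2b): u − w = -53.28344, 2F/√(2b) = -53.28325.)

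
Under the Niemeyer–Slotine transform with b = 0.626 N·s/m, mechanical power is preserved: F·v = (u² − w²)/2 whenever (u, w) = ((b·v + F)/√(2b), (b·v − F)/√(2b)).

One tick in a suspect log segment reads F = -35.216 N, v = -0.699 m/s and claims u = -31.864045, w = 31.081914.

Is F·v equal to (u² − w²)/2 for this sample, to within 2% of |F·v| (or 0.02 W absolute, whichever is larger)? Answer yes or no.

yes

F·v = (-35.216)×(-0.699) = 24.615984 W.
(u² − w²)/2 = (1015.317364 − 966.085378)/2 = 24.615993 W.
|Δ| = 0.000009;  2% of max(1, |F·v|) = 0.492320.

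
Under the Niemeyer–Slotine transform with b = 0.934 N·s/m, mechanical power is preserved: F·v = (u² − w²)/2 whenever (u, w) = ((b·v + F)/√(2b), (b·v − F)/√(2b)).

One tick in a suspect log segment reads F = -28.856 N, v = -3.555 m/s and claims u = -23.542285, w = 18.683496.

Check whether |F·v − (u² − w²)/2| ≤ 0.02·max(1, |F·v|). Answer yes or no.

F·v = (-28.856)×(-3.555) = 102.583080 W.
(u² − w²)/2 = (554.239183 − 349.073023)/2 = 102.583080 W.
|Δ| = 0.000000;  2% of max(1, |F·v|) = 2.051662.

yes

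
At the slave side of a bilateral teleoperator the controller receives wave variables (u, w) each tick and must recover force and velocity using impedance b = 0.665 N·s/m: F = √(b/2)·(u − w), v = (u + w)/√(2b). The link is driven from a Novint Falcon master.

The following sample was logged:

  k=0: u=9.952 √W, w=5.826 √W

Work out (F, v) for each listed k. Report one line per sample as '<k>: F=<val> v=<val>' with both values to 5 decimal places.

k=0: u−w=4.12600, u+w=15.77800; √(b/2)=0.57663, √(2b)=1.15326; F=0.57663×4.126=2.37917, v=15.77800/1.15326=13.68126

0: F=2.37917 v=13.68126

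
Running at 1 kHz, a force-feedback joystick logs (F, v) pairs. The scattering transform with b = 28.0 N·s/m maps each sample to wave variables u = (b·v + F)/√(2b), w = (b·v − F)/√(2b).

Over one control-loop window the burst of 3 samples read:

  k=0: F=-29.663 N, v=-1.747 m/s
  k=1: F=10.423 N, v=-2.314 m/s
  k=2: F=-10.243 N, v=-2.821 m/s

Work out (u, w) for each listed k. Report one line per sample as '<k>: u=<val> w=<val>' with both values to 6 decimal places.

k=0: b·v=28.0×(-1.747)=-48.916000; √(2b)=7.483315; u=(-48.916000+(-29.663))/7.483315=-10.500561, w=(-48.916000−(-29.663))/7.483315=-2.572790
k=1: b·v=28.0×(-2.314)=-64.792000; √(2b)=7.483315; u=(-64.792000+10.423)/7.483315=-7.265363, w=(-64.792000−10.423)/7.483315=-10.051027
k=2: b·v=28.0×(-2.821)=-78.988000; √(2b)=7.483315; u=(-78.988000+(-10.243))/7.483315=-11.923994, w=(-78.988000−(-10.243))/7.483315=-9.186437

0: u=-10.500561 w=-2.572790
1: u=-7.265363 w=-10.051027
2: u=-11.923994 w=-9.186437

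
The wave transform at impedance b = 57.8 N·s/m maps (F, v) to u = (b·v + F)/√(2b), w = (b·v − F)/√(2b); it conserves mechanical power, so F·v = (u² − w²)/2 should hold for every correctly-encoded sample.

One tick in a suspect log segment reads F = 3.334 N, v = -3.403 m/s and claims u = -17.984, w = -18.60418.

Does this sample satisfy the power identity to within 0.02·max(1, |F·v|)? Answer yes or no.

yes

F·v = 3.334×(-3.403) = -11.34560 W.
(u² − w²)/2 = (323.42426 − 346.11551)/2 = -11.34563 W.
|Δ| = 0.00003;  2% of max(1, |F·v|) = 0.22691.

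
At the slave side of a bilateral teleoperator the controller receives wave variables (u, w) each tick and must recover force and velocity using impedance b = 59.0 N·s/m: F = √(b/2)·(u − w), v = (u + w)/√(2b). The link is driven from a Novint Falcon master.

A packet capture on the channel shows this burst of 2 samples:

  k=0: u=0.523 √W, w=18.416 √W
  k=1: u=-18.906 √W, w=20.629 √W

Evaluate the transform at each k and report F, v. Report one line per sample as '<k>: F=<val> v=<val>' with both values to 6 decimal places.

0: F=-97.183866 v=1.743476
1: F=-214.730013 v=0.158615

k=0: u−w=-17.893000, u+w=18.939000; √(b/2)=5.431390, √(2b)=10.862780; F=5.431390×(-17.893)=-97.183866, v=18.939000/10.862780=1.743476
k=1: u−w=-39.535000, u+w=1.723000; √(b/2)=5.431390, √(2b)=10.862780; F=5.431390×(-39.535)=-214.730013, v=1.723000/10.862780=0.158615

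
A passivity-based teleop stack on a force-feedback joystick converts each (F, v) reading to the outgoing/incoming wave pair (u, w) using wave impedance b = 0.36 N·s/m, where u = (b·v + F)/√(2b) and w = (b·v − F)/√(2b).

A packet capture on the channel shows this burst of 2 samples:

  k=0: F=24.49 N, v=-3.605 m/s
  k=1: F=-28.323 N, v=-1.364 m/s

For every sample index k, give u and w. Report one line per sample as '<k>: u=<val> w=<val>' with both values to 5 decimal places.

k=0: b·v=0.36×(-3.605)=-1.29780; √(2b)=0.84853; u=(-1.29780+24.49)/0.84853=27.33227, w=(-1.29780−24.49)/0.84853=-30.39121
k=1: b·v=0.36×(-1.364)=-0.49104; √(2b)=0.84853; u=(-0.49104+(-28.323))/0.84853=-33.95767, w=(-0.49104−(-28.323))/0.84853=32.80028

0: u=27.33227 w=-30.39121
1: u=-33.95767 w=32.80028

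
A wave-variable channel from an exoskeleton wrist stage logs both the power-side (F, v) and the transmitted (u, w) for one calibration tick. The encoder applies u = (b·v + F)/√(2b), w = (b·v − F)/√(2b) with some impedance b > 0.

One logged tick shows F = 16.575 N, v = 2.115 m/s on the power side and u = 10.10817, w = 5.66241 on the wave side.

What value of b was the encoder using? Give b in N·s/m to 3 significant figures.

u + w = 15.7706;  u + w = √(2b)·v, so √(2b) = 15.7706/2.115 = 7.4565.
b = (√(2b))²/2 = 55.6000/2 = 27.8000.
(Check via u − w = 2F/√(2b): u − w = 4.4458, 2F/√(2b) = 4.4458.)

b = 27.8 N·s/m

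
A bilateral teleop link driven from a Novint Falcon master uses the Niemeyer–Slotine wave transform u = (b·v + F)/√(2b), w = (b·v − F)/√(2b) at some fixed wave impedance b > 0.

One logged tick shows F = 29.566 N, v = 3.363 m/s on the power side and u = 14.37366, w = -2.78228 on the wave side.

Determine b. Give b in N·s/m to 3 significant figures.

u + w = 11.5914;  u + w = √(2b)·v, so √(2b) = 11.5914/3.363 = 3.4467.
b = (√(2b))²/2 = 11.8800/2 = 5.9400.
(Check via u − w = 2F/√(2b): u − w = 17.1559, 2F/√(2b) = 17.1559.)

b = 5.94 N·s/m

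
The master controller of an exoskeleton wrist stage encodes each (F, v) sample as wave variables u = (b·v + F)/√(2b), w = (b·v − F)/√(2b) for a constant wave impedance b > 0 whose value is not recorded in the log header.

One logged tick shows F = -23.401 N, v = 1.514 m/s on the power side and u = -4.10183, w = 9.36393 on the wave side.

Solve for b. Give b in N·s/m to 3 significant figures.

b = 6.04 N·s/m

u + w = 5.26210;  u + w = √(2b)·v, so √(2b) = 5.26210/1.514 = 3.47563.
b = (√(2b))²/2 = 12.07999/2 = 6.03999.
(Check via u − w = 2F/√(2b): u − w = -13.46576, 2F/√(2b) = -13.46577.)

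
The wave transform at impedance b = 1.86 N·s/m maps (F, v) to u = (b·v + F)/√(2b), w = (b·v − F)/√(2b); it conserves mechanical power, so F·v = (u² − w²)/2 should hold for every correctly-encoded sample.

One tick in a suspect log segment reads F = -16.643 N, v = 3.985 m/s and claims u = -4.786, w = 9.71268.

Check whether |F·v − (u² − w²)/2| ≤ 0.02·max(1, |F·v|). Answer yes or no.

F·v = (-16.643)×3.985 = -66.32236 W.
(u² − w²)/2 = (22.90580 − 94.33615)/2 = -35.71518 W.
|Δ| = 30.60718;  2% of max(1, |F·v|) = 1.32645.

no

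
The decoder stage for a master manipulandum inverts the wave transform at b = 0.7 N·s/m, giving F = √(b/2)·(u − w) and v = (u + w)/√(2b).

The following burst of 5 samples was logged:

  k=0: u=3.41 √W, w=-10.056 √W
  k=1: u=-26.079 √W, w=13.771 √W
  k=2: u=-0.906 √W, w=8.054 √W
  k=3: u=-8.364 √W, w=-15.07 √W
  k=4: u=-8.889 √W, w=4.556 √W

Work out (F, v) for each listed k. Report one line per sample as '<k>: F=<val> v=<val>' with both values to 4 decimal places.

k=0: u−w=13.4660, u+w=-6.6460; √(b/2)=0.5916, √(2b)=1.1832; F=0.5916×13.466=7.9666, v=-6.6460/1.1832=-5.6169
k=1: u−w=-39.8500, u+w=-12.3080; √(b/2)=0.5916, √(2b)=1.1832; F=0.5916×(-39.85)=-23.5756, v=-12.3080/1.1832=-10.4022
k=2: u−w=-8.9600, u+w=7.1480; √(b/2)=0.5916, √(2b)=1.1832; F=0.5916×(-8.96)=-5.3008, v=7.1480/1.1832=6.0412
k=3: u−w=6.7060, u+w=-23.4340; √(b/2)=0.5916, √(2b)=1.1832; F=0.5916×6.706=3.9673, v=-23.4340/1.1832=-19.8053
k=4: u−w=-13.4450, u+w=-4.3330; √(b/2)=0.5916, √(2b)=1.1832; F=0.5916×(-13.445)=-7.9542, v=-4.3330/1.1832=-3.6621

0: F=7.9666 v=-5.6169
1: F=-23.5756 v=-10.4022
2: F=-5.3008 v=6.0412
3: F=3.9673 v=-19.8053
4: F=-7.9542 v=-3.6621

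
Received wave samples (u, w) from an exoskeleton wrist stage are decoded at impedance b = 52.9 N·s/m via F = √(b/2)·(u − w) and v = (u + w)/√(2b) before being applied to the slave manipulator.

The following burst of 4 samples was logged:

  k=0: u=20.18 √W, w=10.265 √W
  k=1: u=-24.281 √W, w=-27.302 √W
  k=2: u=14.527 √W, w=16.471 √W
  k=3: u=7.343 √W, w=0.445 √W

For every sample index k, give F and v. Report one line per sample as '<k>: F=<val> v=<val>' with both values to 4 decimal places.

k=0: u−w=9.9150, u+w=30.4450; √(b/2)=5.1430, √(2b)=10.2859; F=5.1430×9.915=50.9924, v=30.4450/10.2859=2.9599
k=1: u−w=3.0210, u+w=-51.5830; √(b/2)=5.1430, √(2b)=10.2859; F=5.1430×3.021=15.5369, v=-51.5830/10.2859=-5.0149
k=2: u−w=-1.9440, u+w=30.9980; √(b/2)=5.1430, √(2b)=10.2859; F=5.1430×(-1.944)=-9.9979, v=30.9980/10.2859=3.0136
k=3: u−w=6.8980, u+w=7.7880; √(b/2)=5.1430, √(2b)=10.2859; F=5.1430×6.898=35.4761, v=7.7880/10.2859=0.7572

0: F=50.9924 v=2.9599
1: F=15.5369 v=-5.0149
2: F=-9.9979 v=3.0136
3: F=35.4761 v=0.7572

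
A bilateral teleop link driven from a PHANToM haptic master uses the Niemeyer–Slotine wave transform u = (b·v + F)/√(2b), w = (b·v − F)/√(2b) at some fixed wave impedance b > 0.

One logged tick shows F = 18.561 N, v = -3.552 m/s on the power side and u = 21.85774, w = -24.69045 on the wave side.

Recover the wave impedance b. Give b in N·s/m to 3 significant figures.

u + w = -2.83271;  u + w = √(2b)·v, so √(2b) = -2.83271/(-3.552) = 0.79750.
b = (√(2b))²/2 = 0.63600/2 = 0.31800.
(Check via u − w = 2F/√(2b): u − w = 46.54819, 2F/√(2b) = 46.54813.)

b = 0.318 N·s/m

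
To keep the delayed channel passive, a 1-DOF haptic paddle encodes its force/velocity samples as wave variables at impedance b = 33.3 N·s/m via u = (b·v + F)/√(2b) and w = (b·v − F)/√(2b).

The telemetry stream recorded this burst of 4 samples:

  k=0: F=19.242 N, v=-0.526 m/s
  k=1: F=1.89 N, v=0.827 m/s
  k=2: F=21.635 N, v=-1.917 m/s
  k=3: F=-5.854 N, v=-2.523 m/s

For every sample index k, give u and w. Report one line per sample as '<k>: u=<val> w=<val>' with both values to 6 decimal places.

k=0: b·v=33.3×(-0.526)=-17.515800; √(2b)=8.160882; u=(-17.515800+19.242)/8.160882=0.211521, w=(-17.515800−19.242)/8.160882=-4.504145
k=1: b·v=33.3×0.827=27.539100; √(2b)=8.160882; u=(27.539100+1.89)/8.160882=3.606117, w=(27.539100−1.89)/8.160882=3.142932
k=2: b·v=33.3×(-1.917)=-63.836100; √(2b)=8.160882; u=(-63.836100+21.635)/8.160882=-5.171144, w=(-63.836100−21.635)/8.160882=-10.473267
k=3: b·v=33.3×(-2.523)=-84.015900; √(2b)=8.160882; u=(-84.015900+(-5.854))/8.160882=-11.012277, w=(-84.015900−(-5.854))/8.160882=-9.577629

0: u=0.211521 w=-4.504145
1: u=3.606117 w=3.142932
2: u=-5.171144 w=-10.473267
3: u=-11.012277 w=-9.577629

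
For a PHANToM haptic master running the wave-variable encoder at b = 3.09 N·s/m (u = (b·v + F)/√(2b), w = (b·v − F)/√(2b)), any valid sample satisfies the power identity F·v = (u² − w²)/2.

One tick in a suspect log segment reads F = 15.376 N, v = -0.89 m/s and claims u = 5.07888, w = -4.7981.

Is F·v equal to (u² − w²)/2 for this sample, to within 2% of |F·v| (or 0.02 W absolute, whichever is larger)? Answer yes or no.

no

F·v = 15.376×(-0.89) = -13.6846 W.
(u² − w²)/2 = (25.7950 − 23.0218)/2 = 1.3866 W.
|Δ| = 15.0713;  2% of max(1, |F·v|) = 0.2737.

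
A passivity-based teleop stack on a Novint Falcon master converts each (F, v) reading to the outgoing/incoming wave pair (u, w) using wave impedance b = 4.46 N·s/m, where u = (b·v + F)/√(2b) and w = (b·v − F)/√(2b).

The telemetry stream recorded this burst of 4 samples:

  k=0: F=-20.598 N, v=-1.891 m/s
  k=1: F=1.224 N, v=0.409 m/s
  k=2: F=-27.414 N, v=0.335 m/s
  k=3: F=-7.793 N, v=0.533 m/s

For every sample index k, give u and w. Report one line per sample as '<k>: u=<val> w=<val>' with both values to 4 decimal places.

0: u=-9.7206 w=4.0729
1: u=1.0206 w=0.2009
2: u=-8.6786 w=9.6791
3: u=-1.8134 w=3.4052

k=0: b·v=4.46×(-1.891)=-8.4339; √(2b)=2.9866; u=(-8.4339+(-20.598))/2.9866=-9.7206, w=(-8.4339−(-20.598))/2.9866=4.0729
k=1: b·v=4.46×0.409=1.8241; √(2b)=2.9866; u=(1.8241+1.224)/2.9866=1.0206, w=(1.8241−1.224)/2.9866=0.2009
k=2: b·v=4.46×0.335=1.4941; √(2b)=2.9866; u=(1.4941+(-27.414))/2.9866=-8.6786, w=(1.4941−(-27.414))/2.9866=9.6791
k=3: b·v=4.46×0.533=2.3772; √(2b)=2.9866; u=(2.3772+(-7.793))/2.9866=-1.8134, w=(2.3772−(-7.793))/2.9866=3.4052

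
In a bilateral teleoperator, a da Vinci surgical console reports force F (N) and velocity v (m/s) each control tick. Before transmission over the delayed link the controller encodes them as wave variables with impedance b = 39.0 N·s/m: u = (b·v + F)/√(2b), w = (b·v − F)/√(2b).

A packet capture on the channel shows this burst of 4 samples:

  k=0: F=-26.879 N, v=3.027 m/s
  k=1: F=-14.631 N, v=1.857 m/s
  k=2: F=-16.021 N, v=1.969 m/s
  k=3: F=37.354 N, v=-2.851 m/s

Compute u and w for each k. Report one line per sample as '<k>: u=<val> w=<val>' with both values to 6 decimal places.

k=0: b·v=39.0×3.027=118.053000; √(2b)=8.831761; u=(118.053000+(-26.879))/8.831761=10.323423, w=(118.053000−(-26.879))/8.831761=16.410318
k=1: b·v=39.0×1.857=72.423000; √(2b)=8.831761; u=(72.423000+(-14.631))/8.831761=6.543655, w=(72.423000−(-14.631))/8.831761=9.856924
k=2: b·v=39.0×1.969=76.791000; √(2b)=8.831761; u=(76.791000+(-16.021))/8.831761=6.880848, w=(76.791000−(-16.021))/8.831761=10.508890
k=3: b·v=39.0×(-2.851)=-111.189000; √(2b)=8.831761; u=(-111.189000+37.354)/8.831761=-8.360167, w=(-111.189000−37.354)/8.831761=-16.819183

0: u=10.323423 w=16.410318
1: u=6.543655 w=9.856924
2: u=6.880848 w=10.508890
3: u=-8.360167 w=-16.819183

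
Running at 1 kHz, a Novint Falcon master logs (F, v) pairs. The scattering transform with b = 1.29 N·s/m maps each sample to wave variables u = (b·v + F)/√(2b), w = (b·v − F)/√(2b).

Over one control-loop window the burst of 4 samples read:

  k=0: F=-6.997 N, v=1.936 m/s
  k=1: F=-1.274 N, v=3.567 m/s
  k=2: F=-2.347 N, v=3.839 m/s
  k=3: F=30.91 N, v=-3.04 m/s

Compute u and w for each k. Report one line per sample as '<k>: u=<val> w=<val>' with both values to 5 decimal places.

k=0: b·v=1.29×1.936=2.49744; √(2b)=1.60624; u=(2.49744+(-6.997))/1.60624=-2.80130, w=(2.49744−(-6.997))/1.60624=5.91098
k=1: b·v=1.29×3.567=4.60143; √(2b)=1.60624; u=(4.60143+(-1.274))/1.60624=2.07157, w=(4.60143−(-1.274))/1.60624=3.65788
k=2: b·v=1.29×3.839=4.95231; √(2b)=1.60624; u=(4.95231+(-2.347))/1.60624=1.62200, w=(4.95231−(-2.347))/1.60624=4.54435
k=3: b·v=1.29×(-3.04)=-3.92160; √(2b)=1.60624; u=(-3.92160+30.91)/1.60624=16.80224, w=(-3.92160−30.91)/1.60624=-21.68521

0: u=-2.80130 w=5.91098
1: u=2.07157 w=3.65788
2: u=1.62200 w=4.54435
3: u=16.80224 w=-21.68521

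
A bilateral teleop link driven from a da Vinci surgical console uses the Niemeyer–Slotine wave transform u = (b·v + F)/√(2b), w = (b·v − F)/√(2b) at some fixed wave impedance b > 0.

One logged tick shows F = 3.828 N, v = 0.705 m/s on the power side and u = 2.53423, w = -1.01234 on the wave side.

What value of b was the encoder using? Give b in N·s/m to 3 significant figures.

b = 2.33 N·s/m

u + w = 1.52189;  u + w = √(2b)·v, so √(2b) = 1.52189/0.705 = 2.15871.
b = (√(2b))²/2 = 4.66003/2 = 2.33001.
(Check via u − w = 2F/√(2b): u − w = 3.54657, 2F/√(2b) = 3.54656.)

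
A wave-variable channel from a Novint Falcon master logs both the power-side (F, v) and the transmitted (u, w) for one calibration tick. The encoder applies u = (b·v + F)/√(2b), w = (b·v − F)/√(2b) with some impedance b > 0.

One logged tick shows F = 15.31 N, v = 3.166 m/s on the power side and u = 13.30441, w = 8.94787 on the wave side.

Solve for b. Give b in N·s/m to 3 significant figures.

b = 24.7 N·s/m

u + w = 22.25228;  u + w = √(2b)·v, so √(2b) = 22.25228/3.166 = 7.02852.
b = (√(2b))²/2 = 49.40003/2 = 24.70001.
(Check via u − w = 2F/√(2b): u − w = 4.35654, 2F/√(2b) = 4.35654.)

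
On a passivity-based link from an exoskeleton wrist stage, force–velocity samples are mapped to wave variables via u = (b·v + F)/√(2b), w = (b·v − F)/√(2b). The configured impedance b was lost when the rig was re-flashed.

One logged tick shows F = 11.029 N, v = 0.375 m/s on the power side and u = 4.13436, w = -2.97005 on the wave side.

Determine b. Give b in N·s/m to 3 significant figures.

u + w = 1.16431;  u + w = √(2b)·v, so √(2b) = 1.16431/0.375 = 3.10483.
b = (√(2b))²/2 = 9.63995/2 = 4.81997.
(Check via u − w = 2F/√(2b): u − w = 7.10441, 2F/√(2b) = 7.10442.)

b = 4.82 N·s/m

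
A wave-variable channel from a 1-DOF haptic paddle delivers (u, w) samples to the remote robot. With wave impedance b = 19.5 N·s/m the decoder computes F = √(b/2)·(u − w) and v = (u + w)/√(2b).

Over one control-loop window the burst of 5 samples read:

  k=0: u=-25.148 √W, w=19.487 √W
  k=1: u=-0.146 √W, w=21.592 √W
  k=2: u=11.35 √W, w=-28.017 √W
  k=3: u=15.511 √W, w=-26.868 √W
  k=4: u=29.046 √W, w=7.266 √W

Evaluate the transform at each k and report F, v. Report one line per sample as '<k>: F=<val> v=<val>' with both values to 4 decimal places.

k=0: u−w=-44.6350, u+w=-5.6610; √(b/2)=3.1225, √(2b)=6.2450; F=3.1225×(-44.635)=-139.3727, v=-5.6610/6.2450=-0.9065
k=1: u−w=-21.7380, u+w=21.4460; √(b/2)=3.1225, √(2b)=6.2450; F=3.1225×(-21.738)=-67.8769, v=21.4460/6.2450=3.4341
k=2: u−w=39.3670, u+w=-16.6670; √(b/2)=3.1225, √(2b)=6.2450; F=3.1225×39.367=122.9234, v=-16.6670/6.2450=-2.6689
k=3: u−w=42.3790, u+w=-11.3570; √(b/2)=3.1225, √(2b)=6.2450; F=3.1225×42.379=132.3284, v=-11.3570/6.2450=-1.8186
k=4: u−w=21.7800, u+w=36.3120; √(b/2)=3.1225, √(2b)=6.2450; F=3.1225×21.78=68.0080, v=36.3120/6.2450=5.8146

0: F=-139.3727 v=-0.9065
1: F=-67.8769 v=3.4341
2: F=122.9234 v=-2.6689
3: F=132.3284 v=-1.8186
4: F=68.0080 v=5.8146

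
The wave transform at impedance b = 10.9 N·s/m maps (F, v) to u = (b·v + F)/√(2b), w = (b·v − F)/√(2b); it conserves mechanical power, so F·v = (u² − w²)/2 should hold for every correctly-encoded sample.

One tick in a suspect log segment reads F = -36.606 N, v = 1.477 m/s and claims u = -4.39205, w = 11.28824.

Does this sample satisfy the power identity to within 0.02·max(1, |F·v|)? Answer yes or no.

yes

F·v = (-36.606)×1.477 = -54.06706 W.
(u² − w²)/2 = (19.29010 − 127.42436)/2 = -54.06713 W.
|Δ| = 0.00007;  2% of max(1, |F·v|) = 1.08134.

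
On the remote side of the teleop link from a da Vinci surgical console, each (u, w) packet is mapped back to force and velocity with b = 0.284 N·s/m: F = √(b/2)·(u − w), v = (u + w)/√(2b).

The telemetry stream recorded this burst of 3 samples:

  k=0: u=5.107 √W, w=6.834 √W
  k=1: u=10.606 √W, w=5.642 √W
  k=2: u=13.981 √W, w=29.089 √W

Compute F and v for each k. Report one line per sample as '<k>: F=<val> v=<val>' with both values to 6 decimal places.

0: F=-0.650783 v=15.844062
1: F=1.870579 v=21.558858
2: F=-5.693131 v=57.147956

k=0: u−w=-1.727000, u+w=11.941000; √(b/2)=0.376829, √(2b)=0.753658; F=0.376829×(-1.727)=-0.650783, v=11.941000/0.753658=15.844062
k=1: u−w=4.964000, u+w=16.248000; √(b/2)=0.376829, √(2b)=0.753658; F=0.376829×4.964=1.870579, v=16.248000/0.753658=21.558858
k=2: u−w=-15.108000, u+w=43.070000; √(b/2)=0.376829, √(2b)=0.753658; F=0.376829×(-15.108)=-5.693131, v=43.070000/0.753658=57.147956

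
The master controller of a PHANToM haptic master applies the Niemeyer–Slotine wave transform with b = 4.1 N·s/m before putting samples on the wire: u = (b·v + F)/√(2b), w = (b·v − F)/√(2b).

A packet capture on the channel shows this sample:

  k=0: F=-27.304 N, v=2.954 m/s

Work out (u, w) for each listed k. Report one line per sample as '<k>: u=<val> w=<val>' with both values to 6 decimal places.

0: u=-5.305486 w=13.764455

k=0: b·v=4.1×2.954=12.111400; √(2b)=2.863564; u=(12.111400+(-27.304))/2.863564=-5.305486, w=(12.111400−(-27.304))/2.863564=13.764455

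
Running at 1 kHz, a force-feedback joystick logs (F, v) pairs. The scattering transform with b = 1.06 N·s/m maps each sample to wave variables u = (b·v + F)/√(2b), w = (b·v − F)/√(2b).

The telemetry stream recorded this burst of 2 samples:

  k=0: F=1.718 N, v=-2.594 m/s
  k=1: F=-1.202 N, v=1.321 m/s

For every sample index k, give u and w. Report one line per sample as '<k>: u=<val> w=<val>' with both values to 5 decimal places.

k=0: b·v=1.06×(-2.594)=-2.74964; √(2b)=1.45602; u=(-2.74964+1.718)/1.45602=-0.70853, w=(-2.74964−1.718)/1.45602=-3.06839
k=1: b·v=1.06×1.321=1.40026; √(2b)=1.45602; u=(1.40026+(-1.202))/1.45602=0.13617, w=(1.40026−(-1.202))/1.45602=1.78724

0: u=-0.70853 w=-3.06839
1: u=0.13617 w=1.78724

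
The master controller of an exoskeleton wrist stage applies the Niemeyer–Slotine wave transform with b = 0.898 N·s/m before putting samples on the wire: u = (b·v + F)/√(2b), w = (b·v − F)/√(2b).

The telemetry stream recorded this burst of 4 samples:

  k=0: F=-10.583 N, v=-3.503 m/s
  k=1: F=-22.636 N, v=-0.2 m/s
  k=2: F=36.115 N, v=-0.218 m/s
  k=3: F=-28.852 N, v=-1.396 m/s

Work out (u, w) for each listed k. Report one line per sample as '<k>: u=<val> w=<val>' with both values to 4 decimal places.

k=0: b·v=0.898×(-3.503)=-3.1457; √(2b)=1.3401; u=(-3.1457+(-10.583))/1.3401=-10.2442, w=(-3.1457−(-10.583))/1.3401=5.5496
k=1: b·v=0.898×(-0.2)=-0.1796; √(2b)=1.3401; u=(-0.1796+(-22.636))/1.3401=-17.0247, w=(-0.1796−(-22.636))/1.3401=16.7566
k=2: b·v=0.898×(-0.218)=-0.1958; √(2b)=1.3401; u=(-0.1958+36.115)/1.3401=26.8024, w=(-0.1958−36.115)/1.3401=-27.0946
k=3: b·v=0.898×(-1.396)=-1.2536; √(2b)=1.3401; u=(-1.2536+(-28.852))/1.3401=-22.4644, w=(-1.2536−(-28.852))/1.3401=20.5935

0: u=-10.2442 w=5.5496
1: u=-17.0247 w=16.7566
2: u=26.8024 w=-27.0946
3: u=-22.4644 w=20.5935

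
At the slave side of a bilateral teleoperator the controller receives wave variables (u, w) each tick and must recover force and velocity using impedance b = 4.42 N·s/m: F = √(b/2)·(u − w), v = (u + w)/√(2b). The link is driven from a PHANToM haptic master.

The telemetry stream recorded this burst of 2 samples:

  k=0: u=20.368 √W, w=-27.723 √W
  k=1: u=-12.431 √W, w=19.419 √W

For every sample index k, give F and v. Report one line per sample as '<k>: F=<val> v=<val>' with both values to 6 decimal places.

k=0: u−w=48.091000, u+w=-7.355000; √(b/2)=1.486607, √(2b)=2.973214; F=1.486607×48.091=71.492411, v=-7.355000/2.973214=-2.473754
k=1: u−w=-31.850000, u+w=6.988000; √(b/2)=1.486607, √(2b)=2.973214; F=1.486607×(-31.85)=-47.348429, v=6.988000/2.973214=2.350319

0: F=71.492411 v=-2.473754
1: F=-47.348429 v=2.350319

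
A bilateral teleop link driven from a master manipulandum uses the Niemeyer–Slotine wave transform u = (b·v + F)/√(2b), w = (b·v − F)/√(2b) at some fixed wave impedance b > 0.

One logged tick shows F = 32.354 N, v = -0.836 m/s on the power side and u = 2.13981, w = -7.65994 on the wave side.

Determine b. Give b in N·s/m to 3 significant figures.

u + w = -5.5201;  u + w = √(2b)·v, so √(2b) = -5.5201/(-0.836) = 6.6030.
b = (√(2b))²/2 = 43.6000/2 = 21.8000.
(Check via u − w = 2F/√(2b): u − w = 9.7997, 2F/√(2b) = 9.7997.)

b = 21.8 N·s/m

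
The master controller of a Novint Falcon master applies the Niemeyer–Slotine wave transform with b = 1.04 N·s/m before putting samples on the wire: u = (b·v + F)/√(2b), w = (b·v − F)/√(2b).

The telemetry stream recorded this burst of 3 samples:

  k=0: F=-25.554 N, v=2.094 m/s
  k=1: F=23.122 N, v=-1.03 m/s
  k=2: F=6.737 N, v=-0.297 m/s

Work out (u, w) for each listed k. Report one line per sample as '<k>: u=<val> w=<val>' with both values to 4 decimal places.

k=0: b·v=1.04×2.094=2.1778; √(2b)=1.4422; u=(2.1778+(-25.554))/1.4422=-16.2085, w=(2.1778−(-25.554))/1.4422=19.2285
k=1: b·v=1.04×(-1.03)=-1.0712; √(2b)=1.4422; u=(-1.0712+23.122)/1.4422=15.2895, w=(-1.0712−23.122)/1.4422=-16.7750
k=2: b·v=1.04×(-0.297)=-0.3089; √(2b)=1.4422; u=(-0.3089+6.737)/1.4422=4.4571, w=(-0.3089−6.737)/1.4422=-4.8854

0: u=-16.2085 w=19.2285
1: u=15.2895 w=-16.7750
2: u=4.4571 w=-4.8854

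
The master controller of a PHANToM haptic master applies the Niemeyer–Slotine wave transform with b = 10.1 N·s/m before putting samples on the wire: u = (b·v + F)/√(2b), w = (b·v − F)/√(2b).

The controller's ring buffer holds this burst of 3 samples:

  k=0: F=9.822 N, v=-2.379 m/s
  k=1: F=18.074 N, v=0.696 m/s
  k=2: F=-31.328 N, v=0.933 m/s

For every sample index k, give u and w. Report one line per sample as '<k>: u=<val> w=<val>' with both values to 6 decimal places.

0: u=-3.160771 w=-7.531504
1: u=5.585478 w=-2.457347
2: u=-4.873732 w=9.067045

k=0: b·v=10.1×(-2.379)=-24.027900; √(2b)=4.494441; u=(-24.027900+9.822)/4.494441=-3.160771, w=(-24.027900−9.822)/4.494441=-7.531504
k=1: b·v=10.1×0.696=7.029600; √(2b)=4.494441; u=(7.029600+18.074)/4.494441=5.585478, w=(7.029600−18.074)/4.494441=-2.457347
k=2: b·v=10.1×0.933=9.423300; √(2b)=4.494441; u=(9.423300+(-31.328))/4.494441=-4.873732, w=(9.423300−(-31.328))/4.494441=9.067045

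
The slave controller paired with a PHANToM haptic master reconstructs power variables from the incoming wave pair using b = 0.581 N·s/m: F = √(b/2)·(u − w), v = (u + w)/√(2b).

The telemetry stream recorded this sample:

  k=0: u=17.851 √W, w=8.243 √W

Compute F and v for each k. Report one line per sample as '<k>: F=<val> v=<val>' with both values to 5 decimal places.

k=0: u−w=9.60800, u+w=26.09400; √(b/2)=0.53898, √(2b)=1.07796; F=0.53898×9.608=5.17852, v=26.09400/1.07796=24.20681

0: F=5.17852 v=24.20681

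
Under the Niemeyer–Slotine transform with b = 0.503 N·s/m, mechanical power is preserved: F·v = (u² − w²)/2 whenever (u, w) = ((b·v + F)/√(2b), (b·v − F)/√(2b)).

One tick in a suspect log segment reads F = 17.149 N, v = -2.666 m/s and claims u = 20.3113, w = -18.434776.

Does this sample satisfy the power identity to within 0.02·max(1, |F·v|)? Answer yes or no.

F·v = 17.149×(-2.666) = -45.719234 W.
(u² − w²)/2 = (412.548908 − 339.840966)/2 = 36.353971 W.
|Δ| = 82.073205;  2% of max(1, |F·v|) = 0.914385.

no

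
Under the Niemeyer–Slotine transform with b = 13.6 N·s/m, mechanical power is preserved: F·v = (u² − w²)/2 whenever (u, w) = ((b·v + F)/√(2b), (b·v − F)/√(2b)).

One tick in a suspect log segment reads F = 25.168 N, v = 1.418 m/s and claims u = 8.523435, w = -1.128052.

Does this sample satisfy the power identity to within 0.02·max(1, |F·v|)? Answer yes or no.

F·v = 25.168×1.418 = 35.688224 W.
(u² − w²)/2 = (72.648944 − 1.272501)/2 = 35.688221 W.
|Δ| = 0.000003;  2% of max(1, |F·v|) = 0.713764.

yes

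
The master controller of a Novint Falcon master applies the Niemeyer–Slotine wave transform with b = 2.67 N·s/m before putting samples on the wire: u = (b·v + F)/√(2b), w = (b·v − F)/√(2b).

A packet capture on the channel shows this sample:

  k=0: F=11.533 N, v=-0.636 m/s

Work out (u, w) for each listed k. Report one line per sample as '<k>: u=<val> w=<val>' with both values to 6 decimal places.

0: u=4.255969 w=-5.725666

k=0: b·v=2.67×(-0.636)=-1.698120; √(2b)=2.310844; u=(-1.698120+11.533)/2.310844=4.255969, w=(-1.698120−11.533)/2.310844=-5.725666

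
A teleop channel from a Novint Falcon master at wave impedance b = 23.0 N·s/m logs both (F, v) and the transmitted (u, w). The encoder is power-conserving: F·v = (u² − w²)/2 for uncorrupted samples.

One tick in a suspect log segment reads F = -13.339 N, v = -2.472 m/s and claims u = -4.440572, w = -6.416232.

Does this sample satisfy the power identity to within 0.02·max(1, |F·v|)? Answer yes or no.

F·v = (-13.339)×(-2.472) = 32.974008 W.
(u² − w²)/2 = (19.718680 − 41.168033)/2 = -10.724677 W.
|Δ| = 43.698685;  2% of max(1, |F·v|) = 0.659480.

no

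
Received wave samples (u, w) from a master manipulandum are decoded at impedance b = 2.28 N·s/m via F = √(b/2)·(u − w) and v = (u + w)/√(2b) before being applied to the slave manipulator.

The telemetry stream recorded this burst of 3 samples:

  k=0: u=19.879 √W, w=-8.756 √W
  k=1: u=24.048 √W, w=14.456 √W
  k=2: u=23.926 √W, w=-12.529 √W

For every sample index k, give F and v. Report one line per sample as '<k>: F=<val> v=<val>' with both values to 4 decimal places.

0: F=30.5738 v=5.2088
1: F=10.2415 v=18.0312
2: F=38.9233 v=5.3371

k=0: u−w=28.6350, u+w=11.1230; √(b/2)=1.0677, √(2b)=2.1354; F=1.0677×28.635=30.5738, v=11.1230/2.1354=5.2088
k=1: u−w=9.5920, u+w=38.5040; √(b/2)=1.0677, √(2b)=2.1354; F=1.0677×9.592=10.2415, v=38.5040/2.1354=18.0312
k=2: u−w=36.4550, u+w=11.3970; √(b/2)=1.0677, √(2b)=2.1354; F=1.0677×36.455=38.9233, v=11.3970/2.1354=5.3371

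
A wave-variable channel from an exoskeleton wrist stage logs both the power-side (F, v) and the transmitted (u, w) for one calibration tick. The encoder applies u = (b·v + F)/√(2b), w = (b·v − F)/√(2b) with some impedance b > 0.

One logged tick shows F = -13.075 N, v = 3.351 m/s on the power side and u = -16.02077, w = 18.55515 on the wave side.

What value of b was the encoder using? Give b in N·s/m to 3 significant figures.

u + w = 2.53438;  u + w = √(2b)·v, so √(2b) = 2.53438/3.351 = 0.75631.
b = (√(2b))²/2 = 0.57200/2 = 0.28600.
(Check via u − w = 2F/√(2b): u − w = -34.57592, 2F/√(2b) = -34.57597.)

b = 0.286 N·s/m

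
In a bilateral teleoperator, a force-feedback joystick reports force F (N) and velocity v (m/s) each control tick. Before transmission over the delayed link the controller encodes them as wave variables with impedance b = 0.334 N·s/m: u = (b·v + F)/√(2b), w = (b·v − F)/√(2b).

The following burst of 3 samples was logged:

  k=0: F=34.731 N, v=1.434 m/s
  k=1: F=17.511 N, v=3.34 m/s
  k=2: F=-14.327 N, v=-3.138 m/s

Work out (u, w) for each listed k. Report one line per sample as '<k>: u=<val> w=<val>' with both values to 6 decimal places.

k=0: b·v=0.334×1.434=0.478956; √(2b)=0.817313; u=(0.478956+34.731)/0.817313=43.080154, w=(0.478956−34.731)/0.817313=-41.908128
k=1: b·v=0.334×3.34=1.115560; √(2b)=0.817313; u=(1.115560+17.511)/0.817313=22.790005, w=(1.115560−17.511)/0.817313=-20.060181
k=2: b·v=0.334×(-3.138)=-1.048092; √(2b)=0.817313; u=(-1.048092+(-14.327))/0.817313=-18.811763, w=(-1.048092−(-14.327))/0.817313=16.247036

0: u=43.080154 w=-41.908128
1: u=22.790005 w=-20.060181
2: u=-18.811763 w=16.247036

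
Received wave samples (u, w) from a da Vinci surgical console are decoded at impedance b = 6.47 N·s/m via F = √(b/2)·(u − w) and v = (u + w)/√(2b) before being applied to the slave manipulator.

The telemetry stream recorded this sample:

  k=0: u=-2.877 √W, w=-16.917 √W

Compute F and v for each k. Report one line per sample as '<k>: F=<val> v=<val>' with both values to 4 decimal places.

0: F=25.2525 v=-5.5026

k=0: u−w=14.0400, u+w=-19.7940; √(b/2)=1.7986, √(2b)=3.5972; F=1.7986×14.04=25.2525, v=-19.7940/3.5972=-5.5026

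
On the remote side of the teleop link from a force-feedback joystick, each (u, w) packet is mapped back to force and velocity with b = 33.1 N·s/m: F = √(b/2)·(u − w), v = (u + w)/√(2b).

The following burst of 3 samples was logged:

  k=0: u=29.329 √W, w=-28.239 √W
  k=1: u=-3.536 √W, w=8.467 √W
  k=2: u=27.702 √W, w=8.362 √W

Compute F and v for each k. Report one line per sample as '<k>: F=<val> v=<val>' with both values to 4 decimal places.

0: F=234.1964 v=0.1340
1: F=-48.8302 v=0.6060
2: F=78.6784 v=4.4325

k=0: u−w=57.5680, u+w=1.0900; √(b/2)=4.0682, √(2b)=8.1363; F=4.0682×57.568=234.1964, v=1.0900/8.1363=0.1340
k=1: u−w=-12.0030, u+w=4.9310; √(b/2)=4.0682, √(2b)=8.1363; F=4.0682×(-12.003)=-48.8302, v=4.9310/8.1363=0.6060
k=2: u−w=19.3400, u+w=36.0640; √(b/2)=4.0682, √(2b)=8.1363; F=4.0682×19.34=78.6784, v=36.0640/8.1363=4.4325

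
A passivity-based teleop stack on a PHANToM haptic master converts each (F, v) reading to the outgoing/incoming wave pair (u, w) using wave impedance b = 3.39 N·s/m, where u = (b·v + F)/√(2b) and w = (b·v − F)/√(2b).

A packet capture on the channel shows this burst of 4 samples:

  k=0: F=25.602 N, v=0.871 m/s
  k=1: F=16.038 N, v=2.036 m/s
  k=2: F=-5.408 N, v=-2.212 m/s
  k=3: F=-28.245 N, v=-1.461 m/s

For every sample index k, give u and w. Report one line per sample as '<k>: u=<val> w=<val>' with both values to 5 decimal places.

0: u=10.96636 w=-8.69842
1: u=8.81007 w=-3.50864
2: u=-4.95678 w=-0.80292
3: u=-12.74953 w=8.94532

k=0: b·v=3.39×0.871=2.95269; √(2b)=2.60384; u=(2.95269+25.602)/2.60384=10.96636, w=(2.95269−25.602)/2.60384=-8.69842
k=1: b·v=3.39×2.036=6.90204; √(2b)=2.60384; u=(6.90204+16.038)/2.60384=8.81007, w=(6.90204−16.038)/2.60384=-3.50864
k=2: b·v=3.39×(-2.212)=-7.49868; √(2b)=2.60384; u=(-7.49868+(-5.408))/2.60384=-4.95678, w=(-7.49868−(-5.408))/2.60384=-0.80292
k=3: b·v=3.39×(-1.461)=-4.95279; √(2b)=2.60384; u=(-4.95279+(-28.245))/2.60384=-12.74953, w=(-4.95279−(-28.245))/2.60384=8.94532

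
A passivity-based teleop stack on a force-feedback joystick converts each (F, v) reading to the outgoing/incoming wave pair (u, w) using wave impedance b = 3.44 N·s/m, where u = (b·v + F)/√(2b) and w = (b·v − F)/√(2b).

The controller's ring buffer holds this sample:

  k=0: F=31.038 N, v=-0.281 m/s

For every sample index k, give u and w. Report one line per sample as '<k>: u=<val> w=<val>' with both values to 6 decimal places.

0: u=11.464599 w=-12.201655

k=0: b·v=3.44×(-0.281)=-0.966640; √(2b)=2.622975; u=(-0.966640+31.038)/2.622975=11.464599, w=(-0.966640−31.038)/2.622975=-12.201655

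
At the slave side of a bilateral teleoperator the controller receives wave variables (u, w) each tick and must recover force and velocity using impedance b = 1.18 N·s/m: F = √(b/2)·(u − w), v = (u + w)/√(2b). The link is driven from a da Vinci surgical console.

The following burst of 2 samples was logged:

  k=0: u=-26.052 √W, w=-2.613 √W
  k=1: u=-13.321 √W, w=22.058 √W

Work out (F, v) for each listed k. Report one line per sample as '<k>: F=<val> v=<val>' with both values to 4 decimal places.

0: F=-18.0038 v=-18.6593
1: F=-27.1751 v=5.6873

k=0: u−w=-23.4390, u+w=-28.6650; √(b/2)=0.7681, √(2b)=1.5362; F=0.7681×(-23.439)=-18.0038, v=-28.6650/1.5362=-18.6593
k=1: u−w=-35.3790, u+w=8.7370; √(b/2)=0.7681, √(2b)=1.5362; F=0.7681×(-35.379)=-27.1751, v=8.7370/1.5362=5.6873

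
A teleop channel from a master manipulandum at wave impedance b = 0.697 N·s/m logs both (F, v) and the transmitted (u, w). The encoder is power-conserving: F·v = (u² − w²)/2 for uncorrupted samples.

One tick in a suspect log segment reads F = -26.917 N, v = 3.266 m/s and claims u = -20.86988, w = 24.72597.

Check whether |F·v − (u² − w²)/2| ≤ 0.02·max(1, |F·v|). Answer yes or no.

yes

F·v = (-26.917)×3.266 = -87.91092 W.
(u² − w²)/2 = (435.55189 − 611.37359)/2 = -87.91085 W.
|Δ| = 0.00007;  2% of max(1, |F·v|) = 1.75822.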